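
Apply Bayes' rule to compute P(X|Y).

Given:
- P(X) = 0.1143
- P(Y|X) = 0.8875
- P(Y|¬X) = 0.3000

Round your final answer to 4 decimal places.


Bayes' theorem: P(X|Y) = P(Y|X) × P(X) / P(Y)

Step 1: Calculate P(Y) using law of total probability
P(Y) = P(Y|X)P(X) + P(Y|¬X)P(¬X)
     = 0.8875 × 0.1143 + 0.3000 × 0.8857
     = 0.10144125 + 0.26571000
     = 0.36715125

Step 2: Apply Bayes' theorem
P(X|Y) = P(Y|X) × P(X) / P(Y)
       = 0.10144125 / 0.36715125
       = 0.2763


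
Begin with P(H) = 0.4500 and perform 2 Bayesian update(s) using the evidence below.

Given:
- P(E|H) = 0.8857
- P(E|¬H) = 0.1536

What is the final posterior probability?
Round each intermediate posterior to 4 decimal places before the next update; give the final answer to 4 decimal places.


Sequential Bayesian updating:

Initial prior: P(H) = 0.4500

Update 1:
  P(E) = 0.8857 × 0.4500 + 0.1536 × 0.5500 = 0.39856500 + 0.08448000 = 0.48304500
  P(H|E) = 0.39856500 / 0.48304500 = 0.8251

Update 2:
  P(E) = 0.8857 × 0.8251 + 0.1536 × 0.1749 = 0.73079107 + 0.02686464 = 0.75765571
  P(H|E) = 0.73079107 / 0.75765571 = 0.9645

Final posterior: 0.9645


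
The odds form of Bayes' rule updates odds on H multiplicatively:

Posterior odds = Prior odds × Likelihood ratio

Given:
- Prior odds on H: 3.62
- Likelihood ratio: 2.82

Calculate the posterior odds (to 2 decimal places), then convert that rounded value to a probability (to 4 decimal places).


Step 1: Calculate posterior odds
Posterior odds = Prior odds × LR
               = 3.62 × 2.82
               = 10.21

Step 2: Convert to probability
P(H|E) = Posterior odds / (1 + Posterior odds)
       = 10.21 / (1 + 10.21)
       = 10.21 / 11.21
       = 0.9108

The evidence increased P(H) from 0.7835 to 0.9108.


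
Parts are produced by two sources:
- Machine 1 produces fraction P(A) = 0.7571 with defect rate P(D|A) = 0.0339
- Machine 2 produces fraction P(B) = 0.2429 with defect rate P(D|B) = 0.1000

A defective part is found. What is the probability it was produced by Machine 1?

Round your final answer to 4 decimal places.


Let A = from Machine 1, D = defective

Given:
- P(A) = 0.7571, P(B) = 0.2429
- P(D|A) = 0.0339, P(D|B) = 0.1000

Step 1: Find P(D)
P(D) = P(D|A)P(A) + P(D|B)P(B)
     = 0.0339 × 0.7571 + 0.1000 × 0.2429
     = 0.02566569 + 0.02429000
     = 0.04995569

Step 2: Apply Bayes' theorem
P(A|D) = P(D|A)P(A) / P(D)
       = 0.02566569 / 0.04995569
       = 0.5138


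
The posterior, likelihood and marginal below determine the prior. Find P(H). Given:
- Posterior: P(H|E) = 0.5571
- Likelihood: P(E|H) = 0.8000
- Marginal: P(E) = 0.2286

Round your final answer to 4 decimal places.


From Bayes' theorem: P(H|E) = P(E|H) × P(H) / P(E)

Rearranging for P(H):
P(H) = P(H|E) × P(E) / P(E|H)
     = 0.5571 × 0.2286 / 0.8000
     = 0.12735306 / 0.8000
     = 0.1592


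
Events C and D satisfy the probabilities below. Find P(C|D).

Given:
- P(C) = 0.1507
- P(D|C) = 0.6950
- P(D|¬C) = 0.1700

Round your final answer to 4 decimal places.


Bayes' theorem: P(C|D) = P(D|C) × P(C) / P(D)

Step 1: Calculate P(D) using law of total probability
P(D) = P(D|C)P(C) + P(D|¬C)P(¬C)
     = 0.6950 × 0.1507 + 0.1700 × 0.8493
     = 0.10473650 + 0.14438100
     = 0.24911750

Step 2: Apply Bayes' theorem
P(C|D) = P(D|C) × P(C) / P(D)
       = 0.10473650 / 0.24911750
       = 0.4204


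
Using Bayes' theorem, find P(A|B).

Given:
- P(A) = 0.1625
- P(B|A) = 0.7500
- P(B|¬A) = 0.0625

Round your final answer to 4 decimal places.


Bayes' theorem: P(A|B) = P(B|A) × P(A) / P(B)

Step 1: Calculate P(B) using law of total probability
P(B) = P(B|A)P(A) + P(B|¬A)P(¬A)
     = 0.7500 × 0.1625 + 0.0625 × 0.8375
     = 0.12187500 + 0.05234375
     = 0.17421875

Step 2: Apply Bayes' theorem
P(A|B) = P(B|A) × P(A) / P(B)
       = 0.12187500 / 0.17421875
       = 0.6996


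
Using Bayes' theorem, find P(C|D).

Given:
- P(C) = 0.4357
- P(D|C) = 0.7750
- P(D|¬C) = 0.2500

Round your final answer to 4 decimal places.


Bayes' theorem: P(C|D) = P(D|C) × P(C) / P(D)

Step 1: Calculate P(D) using law of total probability
P(D) = P(D|C)P(C) + P(D|¬C)P(¬C)
     = 0.7750 × 0.4357 + 0.2500 × 0.5643
     = 0.33766750 + 0.14107500
     = 0.47874250

Step 2: Apply Bayes' theorem
P(C|D) = P(D|C) × P(C) / P(D)
       = 0.33766750 / 0.47874250
       = 0.7053


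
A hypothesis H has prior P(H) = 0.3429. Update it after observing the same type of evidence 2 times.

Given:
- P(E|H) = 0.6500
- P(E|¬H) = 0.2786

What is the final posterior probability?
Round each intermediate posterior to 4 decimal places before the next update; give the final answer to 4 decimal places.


Sequential Bayesian updating:

Initial prior: P(H) = 0.3429

Update 1:
  P(E) = 0.6500 × 0.3429 + 0.2786 × 0.6571 = 0.22288500 + 0.18306806 = 0.40595306
  P(H|E) = 0.22288500 / 0.40595306 = 0.5490

Update 2:
  P(E) = 0.6500 × 0.5490 + 0.2786 × 0.4510 = 0.35685000 + 0.12564860 = 0.48249860
  P(H|E) = 0.35685000 / 0.48249860 = 0.7396

Final posterior: 0.7396


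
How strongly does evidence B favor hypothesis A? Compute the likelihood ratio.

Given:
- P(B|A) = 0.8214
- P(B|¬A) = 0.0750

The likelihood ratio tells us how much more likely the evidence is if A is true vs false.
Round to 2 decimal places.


Likelihood Ratio (LR) = P(B|A) / P(B|¬A)

LR = 0.8214 / 0.0750
   = 10.95

The evidence is 10.95 times more likely if A is true than if A is false.
Since LR > 1, the evidence supports A over ¬A.


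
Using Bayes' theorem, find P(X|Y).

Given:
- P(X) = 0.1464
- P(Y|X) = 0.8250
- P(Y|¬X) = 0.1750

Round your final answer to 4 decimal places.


Bayes' theorem: P(X|Y) = P(Y|X) × P(X) / P(Y)

Step 1: Calculate P(Y) using law of total probability
P(Y) = P(Y|X)P(X) + P(Y|¬X)P(¬X)
     = 0.8250 × 0.1464 + 0.1750 × 0.8536
     = 0.12078000 + 0.14938000
     = 0.27016000

Step 2: Apply Bayes' theorem
P(X|Y) = P(Y|X) × P(X) / P(Y)
       = 0.12078000 / 0.27016000
       = 0.4471


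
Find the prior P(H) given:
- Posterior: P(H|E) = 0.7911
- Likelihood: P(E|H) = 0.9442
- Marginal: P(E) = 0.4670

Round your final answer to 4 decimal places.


From Bayes' theorem: P(H|E) = P(E|H) × P(H) / P(E)

Rearranging for P(H):
P(H) = P(H|E) × P(E) / P(E|H)
     = 0.7911 × 0.4670 / 0.9442
     = 0.36944370 / 0.9442
     = 0.3913


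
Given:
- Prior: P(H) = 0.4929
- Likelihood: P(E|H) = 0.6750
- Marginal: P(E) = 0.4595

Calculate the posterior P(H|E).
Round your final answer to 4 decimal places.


Using Bayes' theorem:

P(H|E) = P(E|H) × P(H) / P(E)
       = 0.6750 × 0.4929 / 0.4595
       = 0.33270750 / 0.4595
       = 0.7241

The evidence strengthens our belief in H.
Prior: 0.4929 → Posterior: 0.7241


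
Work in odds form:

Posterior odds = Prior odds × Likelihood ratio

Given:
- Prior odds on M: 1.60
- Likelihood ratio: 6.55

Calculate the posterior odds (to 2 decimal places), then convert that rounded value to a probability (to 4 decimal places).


Step 1: Calculate posterior odds
Posterior odds = Prior odds × LR
               = 1.60 × 6.55
               = 10.48

Step 2: Convert to probability
P(M|E) = Posterior odds / (1 + Posterior odds)
       = 10.48 / (1 + 10.48)
       = 10.48 / 11.48
       = 0.9129

The evidence increased P(M) from 0.6154 to 0.9129.


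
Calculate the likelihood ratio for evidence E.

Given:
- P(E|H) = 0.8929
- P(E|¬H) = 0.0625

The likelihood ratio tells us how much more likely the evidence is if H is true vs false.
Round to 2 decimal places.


Likelihood Ratio (LR) = P(E|H) / P(E|¬H)

LR = 0.8929 / 0.0625
   = 14.29

The evidence is 14.29 times more likely if H is true than if H is false.
Since LR > 1, the evidence supports H over ¬H.


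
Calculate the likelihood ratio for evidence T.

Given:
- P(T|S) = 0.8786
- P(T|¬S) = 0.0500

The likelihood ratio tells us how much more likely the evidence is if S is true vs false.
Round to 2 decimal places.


Likelihood Ratio (LR) = P(T|S) / P(T|¬S)

LR = 0.8786 / 0.0500
   = 17.57

The evidence is 17.57 times more likely if S is true than if S is false.
Because LR exceeds 1, T is evidence for S.


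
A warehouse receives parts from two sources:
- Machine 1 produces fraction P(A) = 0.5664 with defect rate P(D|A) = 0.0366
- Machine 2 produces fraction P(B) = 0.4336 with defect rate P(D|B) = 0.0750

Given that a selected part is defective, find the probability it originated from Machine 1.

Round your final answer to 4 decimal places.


Let A = from Machine 1, D = defective

Given:
- P(A) = 0.5664, P(B) = 0.4336
- P(D|A) = 0.0366, P(D|B) = 0.0750

Step 1: Find P(D)
P(D) = P(D|A)P(A) + P(D|B)P(B)
     = 0.0366 × 0.5664 + 0.0750 × 0.4336
     = 0.02073024 + 0.03252000
     = 0.05325024

Step 2: Apply Bayes' theorem
P(A|D) = P(D|A)P(A) / P(D)
       = 0.02073024 / 0.05325024
       = 0.3893


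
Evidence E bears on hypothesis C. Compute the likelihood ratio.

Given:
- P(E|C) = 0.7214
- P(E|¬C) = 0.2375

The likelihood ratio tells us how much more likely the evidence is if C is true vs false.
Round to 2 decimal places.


Likelihood Ratio (LR) = P(E|C) / P(E|¬C)

LR = 0.7214 / 0.2375
   = 3.04

The evidence is 3.04 times more likely if C is true than if C is false.
LR > 1, so observing E raises the odds in favor of C.


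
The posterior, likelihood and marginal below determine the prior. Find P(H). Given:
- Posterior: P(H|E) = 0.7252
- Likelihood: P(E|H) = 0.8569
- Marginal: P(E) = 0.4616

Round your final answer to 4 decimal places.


From Bayes' theorem: P(H|E) = P(E|H) × P(H) / P(E)

Rearranging for P(H):
P(H) = P(H|E) × P(E) / P(E|H)
     = 0.7252 × 0.4616 / 0.8569
     = 0.33475232 / 0.8569
     = 0.3907


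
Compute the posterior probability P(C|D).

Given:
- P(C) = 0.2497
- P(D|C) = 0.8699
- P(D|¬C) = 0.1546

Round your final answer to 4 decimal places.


Bayes' theorem: P(C|D) = P(D|C) × P(C) / P(D)

Step 1: Calculate P(D) using law of total probability
P(D) = P(D|C)P(C) + P(D|¬C)P(¬C)
     = 0.8699 × 0.2497 + 0.1546 × 0.7503
     = 0.21721403 + 0.11599638
     = 0.33321041

Step 2: Apply Bayes' theorem
P(C|D) = P(D|C) × P(C) / P(D)
       = 0.21721403 / 0.33321041
       = 0.6519


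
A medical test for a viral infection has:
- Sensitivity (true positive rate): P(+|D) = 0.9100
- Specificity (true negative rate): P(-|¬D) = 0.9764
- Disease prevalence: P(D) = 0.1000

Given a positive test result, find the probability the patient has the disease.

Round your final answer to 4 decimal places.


Let D = has disease, + = positive test

Given:
- P(D) = 0.1000 (prevalence)
- P(+|D) = 0.9100 (sensitivity)
- P(-|¬D) = 0.9764 (specificity)
- P(+|¬D) = 0.0236 (false positive rate = 1 - specificity)

Step 1: Find P(+)
P(+) = P(+|D)P(D) + P(+|¬D)P(¬D)
     = 0.9100 × 0.1000 + 0.0236 × 0.9000
     = 0.09100000 + 0.02124000
     = 0.11224000

Step 2: Apply Bayes' theorem for P(D|+)
P(D|+) = P(+|D)P(D) / P(+)
       = 0.09100000 / 0.11224000
       = 0.8108


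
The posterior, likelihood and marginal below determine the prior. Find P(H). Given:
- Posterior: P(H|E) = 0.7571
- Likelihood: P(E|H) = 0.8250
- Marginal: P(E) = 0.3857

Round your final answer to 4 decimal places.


From Bayes' theorem: P(H|E) = P(E|H) × P(H) / P(E)

Rearranging for P(H):
P(H) = P(H|E) × P(E) / P(E|H)
     = 0.7571 × 0.3857 / 0.8250
     = 0.29201347 / 0.8250
     = 0.3540


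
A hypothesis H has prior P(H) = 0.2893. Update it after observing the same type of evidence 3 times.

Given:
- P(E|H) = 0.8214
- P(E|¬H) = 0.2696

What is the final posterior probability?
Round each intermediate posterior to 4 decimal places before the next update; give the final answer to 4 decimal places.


Sequential Bayesian updating:

Initial prior: P(H) = 0.2893

Update 1:
  P(E) = 0.8214 × 0.2893 + 0.2696 × 0.7107 = 0.23763102 + 0.19160472 = 0.42923574
  P(H|E) = 0.23763102 / 0.42923574 = 0.5536

Update 2:
  P(E) = 0.8214 × 0.5536 + 0.2696 × 0.4464 = 0.45472704 + 0.12034944 = 0.57507648
  P(H|E) = 0.45472704 / 0.57507648 = 0.7907

Update 3:
  P(E) = 0.8214 × 0.7907 + 0.2696 × 0.2093 = 0.64948098 + 0.05642728 = 0.70590826
  P(H|E) = 0.64948098 / 0.70590826 = 0.9201

Final posterior: 0.9201


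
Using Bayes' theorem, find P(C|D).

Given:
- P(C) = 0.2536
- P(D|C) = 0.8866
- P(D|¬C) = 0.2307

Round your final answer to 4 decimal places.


Bayes' theorem: P(C|D) = P(D|C) × P(C) / P(D)

Step 1: Calculate P(D) using law of total probability
P(D) = P(D|C)P(C) + P(D|¬C)P(¬C)
     = 0.8866 × 0.2536 + 0.2307 × 0.7464
     = 0.22484176 + 0.17219448
     = 0.39703624

Step 2: Apply Bayes' theorem
P(C|D) = P(D|C) × P(C) / P(D)
       = 0.22484176 / 0.39703624
       = 0.5663


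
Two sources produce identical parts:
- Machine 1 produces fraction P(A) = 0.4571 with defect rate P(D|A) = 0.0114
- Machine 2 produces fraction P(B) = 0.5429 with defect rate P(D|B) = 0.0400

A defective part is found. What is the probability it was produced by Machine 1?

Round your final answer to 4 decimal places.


Let A = from Machine 1, D = defective

Given:
- P(A) = 0.4571, P(B) = 0.5429
- P(D|A) = 0.0114, P(D|B) = 0.0400

Step 1: Find P(D)
P(D) = P(D|A)P(A) + P(D|B)P(B)
     = 0.0114 × 0.4571 + 0.0400 × 0.5429
     = 0.00521094 + 0.02171600
     = 0.02692694

Step 2: Apply Bayes' theorem
P(A|D) = P(D|A)P(A) / P(D)
       = 0.00521094 / 0.02692694
       = 0.1935


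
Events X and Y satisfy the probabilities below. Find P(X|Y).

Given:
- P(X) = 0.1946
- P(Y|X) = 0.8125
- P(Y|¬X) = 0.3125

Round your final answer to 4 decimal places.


Bayes' theorem: P(X|Y) = P(Y|X) × P(X) / P(Y)

Step 1: Calculate P(Y) using law of total probability
P(Y) = P(Y|X)P(X) + P(Y|¬X)P(¬X)
     = 0.8125 × 0.1946 + 0.3125 × 0.8054
     = 0.15811250 + 0.25168750
     = 0.40980000

Step 2: Apply Bayes' theorem
P(X|Y) = P(Y|X) × P(X) / P(Y)
       = 0.15811250 / 0.40980000
       = 0.3858


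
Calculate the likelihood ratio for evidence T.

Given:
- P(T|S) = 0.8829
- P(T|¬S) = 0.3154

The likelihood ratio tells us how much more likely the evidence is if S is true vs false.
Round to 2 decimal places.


Likelihood Ratio (LR) = P(T|S) / P(T|¬S)

LR = 0.8829 / 0.3154
   = 2.80

The evidence is 2.80 times more likely if S is true than if S is false.
Since LR > 1, the evidence supports S over ¬S.


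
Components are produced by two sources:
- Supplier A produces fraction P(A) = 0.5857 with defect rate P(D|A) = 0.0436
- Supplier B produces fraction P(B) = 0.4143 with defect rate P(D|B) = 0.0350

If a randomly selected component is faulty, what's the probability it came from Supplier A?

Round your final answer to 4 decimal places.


Let A = from Supplier A, D = faulty

Given:
- P(A) = 0.5857, P(B) = 0.4143
- P(D|A) = 0.0436, P(D|B) = 0.0350

Step 1: Find P(D)
P(D) = P(D|A)P(A) + P(D|B)P(B)
     = 0.0436 × 0.5857 + 0.0350 × 0.4143
     = 0.02553652 + 0.01450050
     = 0.04003702

Step 2: Apply Bayes' theorem
P(A|D) = P(D|A)P(A) / P(D)
       = 0.02553652 / 0.04003702
       = 0.6378


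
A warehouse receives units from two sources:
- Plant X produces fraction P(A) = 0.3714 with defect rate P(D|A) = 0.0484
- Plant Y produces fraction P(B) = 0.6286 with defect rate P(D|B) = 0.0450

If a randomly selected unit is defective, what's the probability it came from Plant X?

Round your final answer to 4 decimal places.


Let A = from Plant X, D = defective

Given:
- P(A) = 0.3714, P(B) = 0.6286
- P(D|A) = 0.0484, P(D|B) = 0.0450

Step 1: Find P(D)
P(D) = P(D|A)P(A) + P(D|B)P(B)
     = 0.0484 × 0.3714 + 0.0450 × 0.6286
     = 0.01797576 + 0.02828700
     = 0.04626276

Step 2: Apply Bayes' theorem
P(A|D) = P(D|A)P(A) / P(D)
       = 0.01797576 / 0.04626276
       = 0.3886


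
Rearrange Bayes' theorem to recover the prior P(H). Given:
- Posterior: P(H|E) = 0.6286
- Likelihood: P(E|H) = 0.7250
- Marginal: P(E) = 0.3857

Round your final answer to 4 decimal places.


From Bayes' theorem: P(H|E) = P(E|H) × P(H) / P(E)

Rearranging for P(H):
P(H) = P(H|E) × P(E) / P(E|H)
     = 0.6286 × 0.3857 / 0.7250
     = 0.24245102 / 0.7250
     = 0.3344


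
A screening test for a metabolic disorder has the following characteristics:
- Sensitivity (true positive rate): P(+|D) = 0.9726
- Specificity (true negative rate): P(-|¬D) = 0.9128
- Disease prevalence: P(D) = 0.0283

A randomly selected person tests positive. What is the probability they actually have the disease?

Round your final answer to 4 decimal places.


Let D = has disease, + = positive test

Given:
- P(D) = 0.0283 (prevalence)
- P(+|D) = 0.9726 (sensitivity)
- P(-|¬D) = 0.9128 (specificity)
- P(+|¬D) = 0.0872 (false positive rate = 1 - specificity)

Step 1: Find P(+)
P(+) = P(+|D)P(D) + P(+|¬D)P(¬D)
     = 0.9726 × 0.0283 + 0.0872 × 0.9717
     = 0.02752458 + 0.08473224
     = 0.11225682

Step 2: Apply Bayes' theorem for P(D|+)
P(D|+) = P(+|D)P(D) / P(+)
       = 0.02752458 / 0.11225682
       = 0.2452


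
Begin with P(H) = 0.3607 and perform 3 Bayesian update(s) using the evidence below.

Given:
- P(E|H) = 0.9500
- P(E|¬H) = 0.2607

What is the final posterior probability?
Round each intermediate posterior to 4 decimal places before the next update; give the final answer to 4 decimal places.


Sequential Bayesian updating:

Initial prior: P(H) = 0.3607

Update 1:
  P(E) = 0.9500 × 0.3607 + 0.2607 × 0.6393 = 0.34266500 + 0.16666551 = 0.50933051
  P(H|E) = 0.34266500 / 0.50933051 = 0.6728

Update 2:
  P(E) = 0.9500 × 0.6728 + 0.2607 × 0.3272 = 0.63916000 + 0.08530104 = 0.72446104
  P(H|E) = 0.63916000 / 0.72446104 = 0.8823

Update 3:
  P(E) = 0.9500 × 0.8823 + 0.2607 × 0.1177 = 0.83818500 + 0.03068439 = 0.86886939
  P(H|E) = 0.83818500 / 0.86886939 = 0.9647

Final posterior: 0.9647


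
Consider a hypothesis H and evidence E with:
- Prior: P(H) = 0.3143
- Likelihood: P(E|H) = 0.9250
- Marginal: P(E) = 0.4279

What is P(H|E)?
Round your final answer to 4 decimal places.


Using Bayes' theorem:

P(H|E) = P(E|H) × P(H) / P(E)
       = 0.9250 × 0.3143 / 0.4279
       = 0.29072750 / 0.4279
       = 0.6794

The evidence strengthens our belief in H.
Prior: 0.3143 → Posterior: 0.6794


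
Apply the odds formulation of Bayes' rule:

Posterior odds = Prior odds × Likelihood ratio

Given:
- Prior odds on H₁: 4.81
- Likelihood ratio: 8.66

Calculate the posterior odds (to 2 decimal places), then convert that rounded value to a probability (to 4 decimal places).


Step 1: Calculate posterior odds
Posterior odds = Prior odds × LR
               = 4.81 × 8.66
               = 41.65

Step 2: Convert to probability
P(H₁|E) = Posterior odds / (1 + Posterior odds)
       = 41.65 / (1 + 41.65)
       = 41.65 / 42.65
       = 0.9766

The evidence increased P(H₁) from 0.8279 to 0.9766.


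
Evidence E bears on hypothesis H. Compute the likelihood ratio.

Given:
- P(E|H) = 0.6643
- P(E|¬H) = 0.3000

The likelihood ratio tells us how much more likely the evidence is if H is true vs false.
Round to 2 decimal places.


Likelihood Ratio (LR) = P(E|H) / P(E|¬H)

LR = 0.6643 / 0.3000
   = 2.21

The evidence is 2.21 times more likely if H is true than if H is false.
Because LR exceeds 1, E is evidence for H.


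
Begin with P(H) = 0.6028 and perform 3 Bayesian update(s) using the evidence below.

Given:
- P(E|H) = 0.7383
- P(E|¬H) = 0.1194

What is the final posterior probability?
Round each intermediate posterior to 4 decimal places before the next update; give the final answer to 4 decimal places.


Sequential Bayesian updating:

Initial prior: P(H) = 0.6028

Update 1:
  P(E) = 0.7383 × 0.6028 + 0.1194 × 0.3972 = 0.44504724 + 0.04742568 = 0.49247292
  P(H|E) = 0.44504724 / 0.49247292 = 0.9037

Update 2:
  P(E) = 0.7383 × 0.9037 + 0.1194 × 0.0963 = 0.66720171 + 0.01149822 = 0.67869993
  P(H|E) = 0.66720171 / 0.67869993 = 0.9831

Update 3:
  P(E) = 0.7383 × 0.9831 + 0.1194 × 0.0169 = 0.72582273 + 0.00201786 = 0.72784059
  P(H|E) = 0.72582273 / 0.72784059 = 0.9972

Final posterior: 0.9972


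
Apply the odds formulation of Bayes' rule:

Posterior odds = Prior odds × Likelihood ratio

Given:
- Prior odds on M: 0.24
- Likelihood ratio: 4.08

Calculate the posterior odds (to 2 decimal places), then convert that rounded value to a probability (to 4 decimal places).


Step 1: Calculate posterior odds
Posterior odds = Prior odds × LR
               = 0.24 × 4.08
               = 0.98

Step 2: Convert to probability
P(M|E) = Posterior odds / (1 + Posterior odds)
       = 0.98 / (1 + 0.98)
       = 0.98 / 1.98
       = 0.4949

The evidence increased P(M) from 0.1935 to 0.4949.


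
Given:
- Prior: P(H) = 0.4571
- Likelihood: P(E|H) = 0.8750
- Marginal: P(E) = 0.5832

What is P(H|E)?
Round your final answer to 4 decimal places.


Using Bayes' theorem:

P(H|E) = P(E|H) × P(H) / P(E)
       = 0.8750 × 0.4571 / 0.5832
       = 0.39996250 / 0.5832
       = 0.6858

The evidence strengthens our belief in H.
Prior: 0.4571 → Posterior: 0.6858


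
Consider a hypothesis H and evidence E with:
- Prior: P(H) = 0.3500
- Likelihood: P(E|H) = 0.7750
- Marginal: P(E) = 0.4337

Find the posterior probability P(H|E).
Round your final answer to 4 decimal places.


Using Bayes' theorem:

P(H|E) = P(E|H) × P(H) / P(E)
       = 0.7750 × 0.3500 / 0.4337
       = 0.27125000 / 0.4337
       = 0.6254

The evidence strengthens our belief in H.
Prior: 0.3500 → Posterior: 0.6254


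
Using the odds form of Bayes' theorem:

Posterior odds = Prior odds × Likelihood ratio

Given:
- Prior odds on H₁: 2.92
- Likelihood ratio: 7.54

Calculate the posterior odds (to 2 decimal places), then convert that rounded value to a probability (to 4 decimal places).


Step 1: Calculate posterior odds
Posterior odds = Prior odds × LR
               = 2.92 × 7.54
               = 22.02

Step 2: Convert to probability
P(H₁|E) = Posterior odds / (1 + Posterior odds)
       = 22.02 / (1 + 22.02)
       = 22.02 / 23.02
       = 0.9566

The evidence increased P(H₁) from 0.7449 to 0.9566.


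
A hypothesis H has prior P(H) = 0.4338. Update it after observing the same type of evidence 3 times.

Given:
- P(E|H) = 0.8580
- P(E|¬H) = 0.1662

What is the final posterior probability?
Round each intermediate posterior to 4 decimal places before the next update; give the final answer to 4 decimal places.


Sequential Bayesian updating:

Initial prior: P(H) = 0.4338

Update 1:
  P(E) = 0.8580 × 0.4338 + 0.1662 × 0.5662 = 0.37220040 + 0.09410244 = 0.46630284
  P(H|E) = 0.37220040 / 0.46630284 = 0.7982

Update 2:
  P(E) = 0.8580 × 0.7982 + 0.1662 × 0.2018 = 0.68485560 + 0.03353916 = 0.71839476
  P(H|E) = 0.68485560 / 0.71839476 = 0.9533

Update 3:
  P(E) = 0.8580 × 0.9533 + 0.1662 × 0.0467 = 0.81793140 + 0.00776154 = 0.82569294
  P(H|E) = 0.81793140 / 0.82569294 = 0.9906

Final posterior: 0.9906


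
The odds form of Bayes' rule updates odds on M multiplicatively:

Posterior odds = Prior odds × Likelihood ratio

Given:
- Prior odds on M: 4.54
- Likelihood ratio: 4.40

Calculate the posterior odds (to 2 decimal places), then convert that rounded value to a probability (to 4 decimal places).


Step 1: Calculate posterior odds
Posterior odds = Prior odds × LR
               = 4.54 × 4.40
               = 19.98

Step 2: Convert to probability
P(M|E) = Posterior odds / (1 + Posterior odds)
       = 19.98 / (1 + 19.98)
       = 19.98 / 20.98
       = 0.9523

The evidence increased P(M) from 0.8195 to 0.9523.


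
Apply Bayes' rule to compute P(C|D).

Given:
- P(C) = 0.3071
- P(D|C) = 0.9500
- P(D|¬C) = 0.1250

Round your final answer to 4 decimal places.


Bayes' theorem: P(C|D) = P(D|C) × P(C) / P(D)

Step 1: Calculate P(D) using law of total probability
P(D) = P(D|C)P(C) + P(D|¬C)P(¬C)
     = 0.9500 × 0.3071 + 0.1250 × 0.6929
     = 0.29174500 + 0.08661250
     = 0.37835750

Step 2: Apply Bayes' theorem
P(C|D) = P(D|C) × P(C) / P(D)
       = 0.29174500 / 0.37835750
       = 0.7711


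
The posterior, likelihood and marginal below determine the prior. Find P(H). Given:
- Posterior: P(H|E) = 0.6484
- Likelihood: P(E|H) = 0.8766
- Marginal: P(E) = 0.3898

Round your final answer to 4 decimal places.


From Bayes' theorem: P(H|E) = P(E|H) × P(H) / P(E)

Rearranging for P(H):
P(H) = P(H|E) × P(E) / P(E|H)
     = 0.6484 × 0.3898 / 0.8766
     = 0.25274632 / 0.8766
     = 0.2883


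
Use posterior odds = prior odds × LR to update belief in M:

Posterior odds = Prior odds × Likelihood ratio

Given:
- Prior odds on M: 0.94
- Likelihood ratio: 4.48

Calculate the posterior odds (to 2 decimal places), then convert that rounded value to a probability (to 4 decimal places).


Step 1: Calculate posterior odds
Posterior odds = Prior odds × LR
               = 0.94 × 4.48
               = 4.21

Step 2: Convert to probability
P(M|E) = Posterior odds / (1 + Posterior odds)
       = 4.21 / (1 + 4.21)
       = 4.21 / 5.21
       = 0.8081

The evidence increased P(M) from 0.4845 to 0.8081.


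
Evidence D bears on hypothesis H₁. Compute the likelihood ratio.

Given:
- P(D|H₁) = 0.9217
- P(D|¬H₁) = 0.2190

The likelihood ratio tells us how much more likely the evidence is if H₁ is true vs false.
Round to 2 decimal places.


Likelihood Ratio (LR) = P(D|H₁) / P(D|¬H₁)

LR = 0.9217 / 0.2190
   = 4.21

The evidence is 4.21 times more likely if H₁ is true than if H₁ is false.
Because LR exceeds 1, D is evidence for H₁.


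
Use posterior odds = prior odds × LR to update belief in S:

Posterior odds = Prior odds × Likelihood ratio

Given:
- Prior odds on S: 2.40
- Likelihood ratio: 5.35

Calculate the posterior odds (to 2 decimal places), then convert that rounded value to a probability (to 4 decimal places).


Step 1: Calculate posterior odds
Posterior odds = Prior odds × LR
               = 2.40 × 5.35
               = 12.84

Step 2: Convert to probability
P(S|E) = Posterior odds / (1 + Posterior odds)
       = 12.84 / (1 + 12.84)
       = 12.84 / 13.84
       = 0.9277

The evidence increased P(S) from 0.7059 to 0.9277.


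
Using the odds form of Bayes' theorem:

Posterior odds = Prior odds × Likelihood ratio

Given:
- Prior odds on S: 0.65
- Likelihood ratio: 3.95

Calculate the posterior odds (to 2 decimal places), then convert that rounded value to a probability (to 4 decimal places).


Step 1: Calculate posterior odds
Posterior odds = Prior odds × LR
               = 0.65 × 3.95
               = 2.57

Step 2: Convert to probability
P(S|E) = Posterior odds / (1 + Posterior odds)
       = 2.57 / (1 + 2.57)
       = 2.57 / 3.57
       = 0.7199

The evidence increased P(S) from 0.3939 to 0.7199.


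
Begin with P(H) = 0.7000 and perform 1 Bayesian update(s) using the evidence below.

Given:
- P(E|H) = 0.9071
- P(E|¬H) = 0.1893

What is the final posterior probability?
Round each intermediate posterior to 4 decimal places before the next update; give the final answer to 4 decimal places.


Sequential Bayesian updating:

Initial prior: P(H) = 0.7000

Update 1:
  P(E) = 0.9071 × 0.7000 + 0.1893 × 0.3000 = 0.63497000 + 0.05679000 = 0.69176000
  P(H|E) = 0.63497000 / 0.69176000 = 0.9179

Final posterior: 0.9179


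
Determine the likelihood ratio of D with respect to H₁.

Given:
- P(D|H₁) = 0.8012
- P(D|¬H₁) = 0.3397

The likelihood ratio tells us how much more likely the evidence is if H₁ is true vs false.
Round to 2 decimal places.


Likelihood Ratio (LR) = P(D|H₁) / P(D|¬H₁)

LR = 0.8012 / 0.3397
   = 2.36

The evidence is 2.36 times more likely if H₁ is true than if H₁ is false.
Because LR exceeds 1, D is evidence for H₁.


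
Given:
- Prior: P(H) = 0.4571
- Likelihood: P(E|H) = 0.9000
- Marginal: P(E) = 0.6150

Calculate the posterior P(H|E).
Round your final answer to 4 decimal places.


Using Bayes' theorem:

P(H|E) = P(E|H) × P(H) / P(E)
       = 0.9000 × 0.4571 / 0.6150
       = 0.41139000 / 0.6150
       = 0.6689

The evidence strengthens our belief in H.
Prior: 0.4571 → Posterior: 0.6689


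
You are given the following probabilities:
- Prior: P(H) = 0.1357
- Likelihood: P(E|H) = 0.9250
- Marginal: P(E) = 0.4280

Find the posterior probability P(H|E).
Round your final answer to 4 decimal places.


Using Bayes' theorem:

P(H|E) = P(E|H) × P(H) / P(E)
       = 0.9250 × 0.1357 / 0.4280
       = 0.12552250 / 0.4280
       = 0.2933

The evidence strengthens our belief in H.
Prior: 0.1357 → Posterior: 0.2933


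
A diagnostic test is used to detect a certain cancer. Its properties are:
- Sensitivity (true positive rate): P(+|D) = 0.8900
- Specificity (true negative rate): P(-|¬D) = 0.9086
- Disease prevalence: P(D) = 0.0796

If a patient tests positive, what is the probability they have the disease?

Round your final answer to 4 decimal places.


Let D = has disease, + = positive test

Given:
- P(D) = 0.0796 (prevalence)
- P(+|D) = 0.8900 (sensitivity)
- P(-|¬D) = 0.9086 (specificity)
- P(+|¬D) = 0.0914 (false positive rate = 1 - specificity)

Step 1: Find P(+)
P(+) = P(+|D)P(D) + P(+|¬D)P(¬D)
     = 0.8900 × 0.0796 + 0.0914 × 0.9204
     = 0.07084400 + 0.08412456
     = 0.15496856

Step 2: Apply Bayes' theorem for P(D|+)
P(D|+) = P(+|D)P(D) / P(+)
       = 0.07084400 / 0.15496856
       = 0.4572


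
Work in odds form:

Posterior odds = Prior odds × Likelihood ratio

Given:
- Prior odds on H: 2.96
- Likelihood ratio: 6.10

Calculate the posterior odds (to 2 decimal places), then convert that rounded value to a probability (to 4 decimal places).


Step 1: Calculate posterior odds
Posterior odds = Prior odds × LR
               = 2.96 × 6.10
               = 18.06

Step 2: Convert to probability
P(H|E) = Posterior odds / (1 + Posterior odds)
       = 18.06 / (1 + 18.06)
       = 18.06 / 19.06
       = 0.9475

The evidence increased P(H) from 0.7475 to 0.9475.


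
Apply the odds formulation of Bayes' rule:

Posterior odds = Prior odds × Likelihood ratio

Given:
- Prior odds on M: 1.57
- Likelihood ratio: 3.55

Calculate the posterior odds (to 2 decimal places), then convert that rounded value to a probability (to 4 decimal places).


Step 1: Calculate posterior odds
Posterior odds = Prior odds × LR
               = 1.57 × 3.55
               = 5.57

Step 2: Convert to probability
P(M|E) = Posterior odds / (1 + Posterior odds)
       = 5.57 / (1 + 5.57)
       = 5.57 / 6.57
       = 0.8478

The evidence increased P(M) from 0.6109 to 0.8478.


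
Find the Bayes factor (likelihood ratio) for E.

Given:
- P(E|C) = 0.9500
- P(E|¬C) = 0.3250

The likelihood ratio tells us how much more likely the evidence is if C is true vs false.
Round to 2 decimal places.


Likelihood Ratio (LR) = P(E|C) / P(E|¬C)

LR = 0.9500 / 0.3250
   = 2.92

The evidence is 2.92 times more likely if C is true than if C is false.
Since LR > 1, the evidence supports C over ¬C.


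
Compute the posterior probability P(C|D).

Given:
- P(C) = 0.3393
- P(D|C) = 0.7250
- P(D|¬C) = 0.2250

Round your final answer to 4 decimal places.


Bayes' theorem: P(C|D) = P(D|C) × P(C) / P(D)

Step 1: Calculate P(D) using law of total probability
P(D) = P(D|C)P(C) + P(D|¬C)P(¬C)
     = 0.7250 × 0.3393 + 0.2250 × 0.6607
     = 0.24599250 + 0.14865750
     = 0.39465000

Step 2: Apply Bayes' theorem
P(C|D) = P(D|C) × P(C) / P(D)
       = 0.24599250 / 0.39465000
       = 0.6233


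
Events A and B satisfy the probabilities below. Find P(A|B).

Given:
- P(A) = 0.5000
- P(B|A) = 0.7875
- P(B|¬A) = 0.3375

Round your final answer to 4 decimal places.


Bayes' theorem: P(A|B) = P(B|A) × P(A) / P(B)

Step 1: Calculate P(B) using law of total probability
P(B) = P(B|A)P(A) + P(B|¬A)P(¬A)
     = 0.7875 × 0.5000 + 0.3375 × 0.5000
     = 0.39375000 + 0.16875000
     = 0.56250000

Step 2: Apply Bayes' theorem
P(A|B) = P(B|A) × P(A) / P(B)
       = 0.39375000 / 0.56250000
       = 0.7000


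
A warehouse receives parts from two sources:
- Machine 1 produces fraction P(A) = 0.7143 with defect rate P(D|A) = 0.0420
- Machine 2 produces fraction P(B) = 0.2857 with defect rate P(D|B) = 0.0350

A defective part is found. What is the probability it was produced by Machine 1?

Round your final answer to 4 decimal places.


Let A = from Machine 1, D = defective

Given:
- P(A) = 0.7143, P(B) = 0.2857
- P(D|A) = 0.0420, P(D|B) = 0.0350

Step 1: Find P(D)
P(D) = P(D|A)P(A) + P(D|B)P(B)
     = 0.0420 × 0.7143 + 0.0350 × 0.2857
     = 0.03000060 + 0.00999950
     = 0.04000010

Step 2: Apply Bayes' theorem
P(A|D) = P(D|A)P(A) / P(D)
       = 0.03000060 / 0.04000010
       = 0.7500


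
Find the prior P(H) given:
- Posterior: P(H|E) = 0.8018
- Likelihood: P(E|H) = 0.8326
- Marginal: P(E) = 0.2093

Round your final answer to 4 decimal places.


From Bayes' theorem: P(H|E) = P(E|H) × P(H) / P(E)

Rearranging for P(H):
P(H) = P(H|E) × P(E) / P(E|H)
     = 0.8018 × 0.2093 / 0.8326
     = 0.16781674 / 0.8326
     = 0.2016


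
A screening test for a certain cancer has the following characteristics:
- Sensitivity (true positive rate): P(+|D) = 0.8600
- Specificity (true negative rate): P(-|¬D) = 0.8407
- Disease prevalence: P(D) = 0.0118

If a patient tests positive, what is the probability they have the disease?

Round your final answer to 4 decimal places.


Let D = has disease, + = positive test

Given:
- P(D) = 0.0118 (prevalence)
- P(+|D) = 0.8600 (sensitivity)
- P(-|¬D) = 0.8407 (specificity)
- P(+|¬D) = 0.1593 (false positive rate = 1 - specificity)

Step 1: Find P(+)
P(+) = P(+|D)P(D) + P(+|¬D)P(¬D)
     = 0.8600 × 0.0118 + 0.1593 × 0.9882
     = 0.01014800 + 0.15742026
     = 0.16756826

Step 2: Apply Bayes' theorem for P(D|+)
P(D|+) = P(+|D)P(D) / P(+)
       = 0.01014800 / 0.16756826
       = 0.0606


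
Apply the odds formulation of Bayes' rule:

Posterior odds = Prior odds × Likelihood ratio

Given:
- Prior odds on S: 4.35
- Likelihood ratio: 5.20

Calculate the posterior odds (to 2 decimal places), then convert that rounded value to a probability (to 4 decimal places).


Step 1: Calculate posterior odds
Posterior odds = Prior odds × LR
               = 4.35 × 5.20
               = 22.62

Step 2: Convert to probability
P(S|E) = Posterior odds / (1 + Posterior odds)
       = 22.62 / (1 + 22.62)
       = 22.62 / 23.62
       = 0.9577

The evidence increased P(S) from 0.8131 to 0.9577.


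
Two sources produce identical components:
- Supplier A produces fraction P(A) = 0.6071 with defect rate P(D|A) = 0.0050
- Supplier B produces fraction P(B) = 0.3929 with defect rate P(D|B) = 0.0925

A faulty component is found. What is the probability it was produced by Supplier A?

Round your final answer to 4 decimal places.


Let A = from Supplier A, D = faulty

Given:
- P(A) = 0.6071, P(B) = 0.3929
- P(D|A) = 0.0050, P(D|B) = 0.0925

Step 1: Find P(D)
P(D) = P(D|A)P(A) + P(D|B)P(B)
     = 0.0050 × 0.6071 + 0.0925 × 0.3929
     = 0.00303550 + 0.03634325
     = 0.03937875

Step 2: Apply Bayes' theorem
P(A|D) = P(D|A)P(A) / P(D)
       = 0.00303550 / 0.03937875
       = 0.0771


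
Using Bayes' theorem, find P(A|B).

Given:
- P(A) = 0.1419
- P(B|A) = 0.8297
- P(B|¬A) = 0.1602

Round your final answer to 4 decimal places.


Bayes' theorem: P(A|B) = P(B|A) × P(A) / P(B)

Step 1: Calculate P(B) using law of total probability
P(B) = P(B|A)P(A) + P(B|¬A)P(¬A)
     = 0.8297 × 0.1419 + 0.1602 × 0.8581
     = 0.11773443 + 0.13746762
     = 0.25520205

Step 2: Apply Bayes' theorem
P(A|B) = P(B|A) × P(A) / P(B)
       = 0.11773443 / 0.25520205
       = 0.4613


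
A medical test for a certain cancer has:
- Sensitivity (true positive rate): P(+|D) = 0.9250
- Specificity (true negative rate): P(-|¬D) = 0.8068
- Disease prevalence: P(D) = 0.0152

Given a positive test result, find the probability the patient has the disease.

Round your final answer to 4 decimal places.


Let D = has disease, + = positive test

Given:
- P(D) = 0.0152 (prevalence)
- P(+|D) = 0.9250 (sensitivity)
- P(-|¬D) = 0.8068 (specificity)
- P(+|¬D) = 0.1932 (false positive rate = 1 - specificity)

Step 1: Find P(+)
P(+) = P(+|D)P(D) + P(+|¬D)P(¬D)
     = 0.9250 × 0.0152 + 0.1932 × 0.9848
     = 0.01406000 + 0.19026336
     = 0.20432336

Step 2: Apply Bayes' theorem for P(D|+)
P(D|+) = P(+|D)P(D) / P(+)
       = 0.01406000 / 0.20432336
       = 0.0688


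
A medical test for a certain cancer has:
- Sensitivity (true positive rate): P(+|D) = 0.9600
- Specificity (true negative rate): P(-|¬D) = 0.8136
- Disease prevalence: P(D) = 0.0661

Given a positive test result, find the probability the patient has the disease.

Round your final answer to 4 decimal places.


Let D = has disease, + = positive test

Given:
- P(D) = 0.0661 (prevalence)
- P(+|D) = 0.9600 (sensitivity)
- P(-|¬D) = 0.8136 (specificity)
- P(+|¬D) = 0.1864 (false positive rate = 1 - specificity)

Step 1: Find P(+)
P(+) = P(+|D)P(D) + P(+|¬D)P(¬D)
     = 0.9600 × 0.0661 + 0.1864 × 0.9339
     = 0.06345600 + 0.17407896
     = 0.23753496

Step 2: Apply Bayes' theorem for P(D|+)
P(D|+) = P(+|D)P(D) / P(+)
       = 0.06345600 / 0.23753496
       = 0.2671


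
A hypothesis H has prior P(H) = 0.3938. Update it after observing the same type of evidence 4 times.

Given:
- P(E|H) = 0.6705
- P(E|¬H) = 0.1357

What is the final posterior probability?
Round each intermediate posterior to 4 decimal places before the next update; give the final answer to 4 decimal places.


Sequential Bayesian updating:

Initial prior: P(H) = 0.3938

Update 1:
  P(E) = 0.6705 × 0.3938 + 0.1357 × 0.6062 = 0.26404290 + 0.08226134 = 0.34630424
  P(H|E) = 0.26404290 / 0.34630424 = 0.7625

Update 2:
  P(E) = 0.6705 × 0.7625 + 0.1357 × 0.2375 = 0.51125625 + 0.03222875 = 0.54348500
  P(H|E) = 0.51125625 / 0.54348500 = 0.9407

Update 3:
  P(E) = 0.6705 × 0.9407 + 0.1357 × 0.0593 = 0.63073935 + 0.00804701 = 0.63878636
  P(H|E) = 0.63073935 / 0.63878636 = 0.9874

Update 4:
  P(E) = 0.6705 × 0.9874 + 0.1357 × 0.0126 = 0.66205170 + 0.00170982 = 0.66376152
  P(H|E) = 0.66205170 / 0.66376152 = 0.9974

Final posterior: 0.9974


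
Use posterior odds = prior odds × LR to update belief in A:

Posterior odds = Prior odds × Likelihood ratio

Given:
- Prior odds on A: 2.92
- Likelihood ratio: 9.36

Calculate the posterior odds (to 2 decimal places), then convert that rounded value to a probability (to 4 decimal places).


Step 1: Calculate posterior odds
Posterior odds = Prior odds × LR
               = 2.92 × 9.36
               = 27.33

Step 2: Convert to probability
P(A|E) = Posterior odds / (1 + Posterior odds)
       = 27.33 / (1 + 27.33)
       = 27.33 / 28.33
       = 0.9647

The evidence increased P(A) from 0.7449 to 0.9647.


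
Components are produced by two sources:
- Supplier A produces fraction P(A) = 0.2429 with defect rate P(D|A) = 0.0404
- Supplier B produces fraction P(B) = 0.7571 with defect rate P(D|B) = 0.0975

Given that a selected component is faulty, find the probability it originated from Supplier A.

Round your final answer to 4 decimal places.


Let A = from Supplier A, D = faulty

Given:
- P(A) = 0.2429, P(B) = 0.7571
- P(D|A) = 0.0404, P(D|B) = 0.0975

Step 1: Find P(D)
P(D) = P(D|A)P(A) + P(D|B)P(B)
     = 0.0404 × 0.2429 + 0.0975 × 0.7571
     = 0.00981316 + 0.07381725
     = 0.08363041

Step 2: Apply Bayes' theorem
P(A|D) = P(D|A)P(A) / P(D)
       = 0.00981316 / 0.08363041
       = 0.1173


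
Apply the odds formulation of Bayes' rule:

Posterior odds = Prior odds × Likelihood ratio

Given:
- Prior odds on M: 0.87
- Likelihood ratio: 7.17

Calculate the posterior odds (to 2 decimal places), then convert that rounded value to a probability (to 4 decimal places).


Step 1: Calculate posterior odds
Posterior odds = Prior odds × LR
               = 0.87 × 7.17
               = 6.24

Step 2: Convert to probability
P(M|E) = Posterior odds / (1 + Posterior odds)
       = 6.24 / (1 + 6.24)
       = 6.24 / 7.24
       = 0.8619

The evidence increased P(M) from 0.4652 to 0.8619.


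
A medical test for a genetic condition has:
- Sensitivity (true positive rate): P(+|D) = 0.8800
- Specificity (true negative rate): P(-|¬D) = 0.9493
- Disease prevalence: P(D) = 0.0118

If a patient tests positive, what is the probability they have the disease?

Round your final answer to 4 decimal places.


Let D = has disease, + = positive test

Given:
- P(D) = 0.0118 (prevalence)
- P(+|D) = 0.8800 (sensitivity)
- P(-|¬D) = 0.9493 (specificity)
- P(+|¬D) = 0.0507 (false positive rate = 1 - specificity)

Step 1: Find P(+)
P(+) = P(+|D)P(D) + P(+|¬D)P(¬D)
     = 0.8800 × 0.0118 + 0.0507 × 0.9882
     = 0.01038400 + 0.05010174
     = 0.06048574

Step 2: Apply Bayes' theorem for P(D|+)
P(D|+) = P(+|D)P(D) / P(+)
       = 0.01038400 / 0.06048574
       = 0.1717
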